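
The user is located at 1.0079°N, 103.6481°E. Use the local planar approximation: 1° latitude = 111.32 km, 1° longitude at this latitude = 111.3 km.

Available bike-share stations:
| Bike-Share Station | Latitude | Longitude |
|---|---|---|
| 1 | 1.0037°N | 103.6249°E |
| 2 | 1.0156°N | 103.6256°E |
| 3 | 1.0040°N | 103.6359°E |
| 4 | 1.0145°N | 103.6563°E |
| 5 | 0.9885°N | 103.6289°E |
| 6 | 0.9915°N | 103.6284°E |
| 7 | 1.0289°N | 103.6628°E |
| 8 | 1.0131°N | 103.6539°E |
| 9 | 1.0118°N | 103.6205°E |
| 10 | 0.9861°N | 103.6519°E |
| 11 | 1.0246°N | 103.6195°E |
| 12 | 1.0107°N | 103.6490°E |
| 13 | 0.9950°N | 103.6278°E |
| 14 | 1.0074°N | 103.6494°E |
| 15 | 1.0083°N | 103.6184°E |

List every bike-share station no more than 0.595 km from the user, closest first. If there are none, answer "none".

14, 12

Distances from 1.0079°N, 103.6481°E:
1: √((-0.0042·111.32)² + (-0.0232·111.3)²) = √(0.218597 + 6.667550) = 2.6241 km
2: √((0.0077·111.32)² + (-0.0225·111.3)²) = √(0.734730 + 6.271268) = 2.6469 km
3: √((-0.0039·111.32)² + (-0.0122·111.3)²) = √(0.188484 + 1.843784) = 1.4256 km
4: √((0.0066·111.32)² + (0.0082·111.3)²) = √(0.539802 + 0.832948) = 1.1716 km
5: √((-0.0194·111.32)² + (-0.0192·111.3)²) = √(4.663907 + 4.566598) = 3.0382 km
6: √((-0.0164·111.32)² + (-0.0197·111.3)²) = √(3.332991 + 4.807539) = 2.8532 km
7: √((0.0210·111.32)² + (0.0147·111.3)²) = √(5.464935 + 2.676856) = 2.8534 km
8: √((0.0052·111.32)² + (0.0058·111.3)²) = √(0.335084 + 0.416722) = 0.8671 km
9: √((0.0039·111.32)² + (-0.0276·111.3)²) = √(0.188484 + 9.436447) = 3.1024 km
10: √((-0.0218·111.32)² + (0.0038·111.3)²) = √(5.889242 + 0.178878) = 2.4634 km
11: √((0.0167·111.32)² + (-0.0286·111.3)²) = √(3.456045 + 10.132635) = 3.6863 km
12: √((0.0028·111.32)² + (0.0009·111.3)²) = √(0.097154 + 0.010034) = 0.3274 km
13: √((-0.0129·111.32)² + (-0.0203·111.3)²) = √(2.062176 + 5.104843) = 2.6771 km
14: √((-0.0005·111.32)² + (0.0013·111.3)²) = √(0.003098 + 0.020935) = 0.1550 km
15: √((0.0004·111.32)² + (-0.0297·111.3)²) = √(0.001983 + 10.927057) = 3.3059 km
Threshold 0.595 km: 14 (0.1550 km), 12 (0.3274 km) are within range.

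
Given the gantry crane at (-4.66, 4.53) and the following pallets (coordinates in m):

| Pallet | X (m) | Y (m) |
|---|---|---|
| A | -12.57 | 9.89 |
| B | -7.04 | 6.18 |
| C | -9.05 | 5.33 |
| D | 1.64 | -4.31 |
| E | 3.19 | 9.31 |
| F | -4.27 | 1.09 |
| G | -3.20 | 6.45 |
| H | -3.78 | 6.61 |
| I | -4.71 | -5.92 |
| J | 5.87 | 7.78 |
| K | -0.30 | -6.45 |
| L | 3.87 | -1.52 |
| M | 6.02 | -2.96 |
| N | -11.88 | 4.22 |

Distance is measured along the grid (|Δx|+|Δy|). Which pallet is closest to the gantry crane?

H

Distances from (-4.66, 4.53):
A: 13.27 m
B: 4.03 m
C: 5.19 m
D: 15.14 m
E: 12.63 m
F: 3.83 m
G: 3.38 m
H: 2.96 m
I: 10.50 m
J: 13.78 m
K: 15.34 m
L: 14.58 m
M: 18.17 m
N: 7.53 m
Minimum: H at 2.96 m.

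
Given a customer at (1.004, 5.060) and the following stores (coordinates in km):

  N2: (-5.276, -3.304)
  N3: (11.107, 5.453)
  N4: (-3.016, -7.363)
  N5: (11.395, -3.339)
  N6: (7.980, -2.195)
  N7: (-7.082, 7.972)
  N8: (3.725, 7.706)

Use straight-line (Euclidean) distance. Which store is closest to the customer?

N8

Distances from (1.004, 5.060):
N2: 10.459 km
N3: 10.111 km
N4: 13.057 km
N5: 13.361 km
N6: 10.065 km
N7: 8.594 km
N8: 3.795 km
Minimum: N8 at 3.795 km.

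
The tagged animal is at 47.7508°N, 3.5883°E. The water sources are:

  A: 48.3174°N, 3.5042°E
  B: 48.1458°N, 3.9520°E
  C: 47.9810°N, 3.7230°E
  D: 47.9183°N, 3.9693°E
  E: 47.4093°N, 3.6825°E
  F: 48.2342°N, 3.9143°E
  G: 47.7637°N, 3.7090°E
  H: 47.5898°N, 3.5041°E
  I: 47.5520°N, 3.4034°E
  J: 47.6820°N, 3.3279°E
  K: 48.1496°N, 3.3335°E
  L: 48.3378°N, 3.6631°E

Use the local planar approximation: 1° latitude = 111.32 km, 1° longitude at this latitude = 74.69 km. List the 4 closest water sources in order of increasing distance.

G, H, J, I

Distances from 47.7508°N, 3.5883°E:
A: √((0.5666·111.32)² + (-0.0841·74.69)²) = √(3978.318375 + 39.456350) = 63.3859 km
B: √((0.3950·111.32)² + (0.3637·74.69)²) = √(1933.484018 + 737.923806) = 51.6857 km
C: √((0.2302·111.32)² + (0.1347·74.69)²) = √(656.684906 + 101.218550) = 27.5300 km
D: √((0.1675·111.32)² + (0.3810·74.69)²) = √(347.677045 + 809.794588) = 34.0216 km
E: √((-0.3415·111.32)² + (0.0942·74.69)²) = √(1445.199529 + 49.502453) = 38.6614 km
F: √((0.4834·111.32)² + (0.3260·74.69)²) = √(2895.740815 + 592.870879) = 59.0645 km
G: √((0.0129·111.32)² + (0.1207·74.69)²) = √(2.062176 + 81.271721) = 9.1287 km
H: √((-0.1610·111.32)² + (-0.0842·74.69)²) = √(321.216723 + 39.550238) = 18.9939 km
I: √((-0.1988·111.32)² + (-0.1849·74.69)²) = √(489.755312 + 190.721099) = 26.0859 km
J: √((-0.0688·111.32)² + (-0.2604·74.69)²) = √(58.657463 + 378.274337) = 20.9029 km
K: √((0.3988·111.32)² + (-0.2548·74.69)²) = √(1970.864172 + 362.179418) = 48.3016 km
L: √((0.5870·111.32)² + (0.0748·74.69)²) = √(4269.948115 + 31.212468) = 65.5832 km
Sorted: G (9.1287 km) < H (18.9939 km) < J (20.9029 km) < I (26.0859 km) < C (27.5300 km) < D (34.0216 km) < …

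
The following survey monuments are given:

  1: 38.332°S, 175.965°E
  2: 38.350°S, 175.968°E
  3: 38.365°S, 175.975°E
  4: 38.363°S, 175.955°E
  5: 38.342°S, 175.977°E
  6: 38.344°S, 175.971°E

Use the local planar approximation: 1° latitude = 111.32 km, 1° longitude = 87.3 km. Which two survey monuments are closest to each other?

5 and 6

Pairwise distances:
1–2: √((-0.018·111.32)² + (0.003·87.3)²) = √(4.01505 + 0.06859) = 2.021 km
1–3: √((-0.033·111.32)² + (0.010·87.3)²) = √(13.49504 + 0.76213) = 3.776 km
1–4: √((-0.031·111.32)² + (-0.010·87.3)²) = √(11.90885 + 0.76213) = 3.560 km
1–5: √((-0.010·111.32)² + (0.012·87.3)²) = √(1.23921 + 1.09747) = 1.529 km
1–6: √((-0.012·111.32)² + (0.006·87.3)²) = √(1.78447 + 0.27437) = 1.435 km
2–3: √((-0.015·111.32)² + (0.007·87.3)²) = √(2.78823 + 0.37344) = 1.778 km
2–4: √((-0.013·111.32)² + (-0.013·87.3)²) = √(2.09427 + 1.28800) = 1.839 km
2–5: √((0.008·111.32)² + (0.009·87.3)²) = √(0.79310 + 0.61732) = 1.188 km
2–6: √((0.006·111.32)² + (0.003·87.3)²) = √(0.44612 + 0.06859) = 0.717 km
3–4: √((0.002·111.32)² + (-0.020·87.3)²) = √(0.04957 + 3.04852) = 1.760 km
3–5: √((0.023·111.32)² + (0.002·87.3)²) = √(6.55544 + 0.03049) = 2.566 km
3–6: √((0.021·111.32)² + (-0.004·87.3)²) = √(5.46493 + 0.12194) = 2.364 km
4–5: √((0.021·111.32)² + (0.022·87.3)²) = √(5.46493 + 3.68870) = 3.025 km
4–6: √((0.019·111.32)² + (0.016·87.3)²) = √(4.47356 + 1.95105) = 2.535 km
5–6: √((-0.002·111.32)² + (-0.006·87.3)²) = √(0.04957 + 0.27437) = 0.569 km
Closest pair: 5–6 at 0.569 km.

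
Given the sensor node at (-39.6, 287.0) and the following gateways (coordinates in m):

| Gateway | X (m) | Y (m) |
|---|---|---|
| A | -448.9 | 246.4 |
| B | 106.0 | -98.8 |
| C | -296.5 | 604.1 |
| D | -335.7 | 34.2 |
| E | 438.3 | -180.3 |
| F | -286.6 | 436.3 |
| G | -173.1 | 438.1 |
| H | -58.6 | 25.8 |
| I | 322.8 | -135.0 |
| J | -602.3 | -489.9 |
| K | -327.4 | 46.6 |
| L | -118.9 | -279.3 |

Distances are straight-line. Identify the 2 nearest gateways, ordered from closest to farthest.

G, H

Distances from (-39.6, 287.0):
A: √((-409.3)² + (-40.6)²) = √(167526.490 + 1648.360) = 411.3 m
B: √((145.6)² + (-385.8)²) = √(21199.360 + 148841.640) = 412.4 m
C: √((-256.9)² + (317.1)²) = √(65997.610 + 100552.410) = 408.1 m
D: √((-296.1)² + (-252.8)²) = √(87675.210 + 63907.840) = 389.3 m
E: √((477.9)² + (-467.3)²) = √(228388.410 + 218369.290) = 668.4 m
F: √((-247.0)² + (149.3)²) = √(61009.000 + 22290.490) = 288.6 m
G: √((-133.5)² + (151.1)²) = √(17822.250 + 22831.210) = 201.6 m
H: √((-19.0)² + (-261.2)²) = √(361.000 + 68225.440) = 261.9 m
I: √((362.4)² + (-422.0)²) = √(131333.760 + 178084.000) = 556.3 m
J: √((-562.7)² + (-776.9)²) = √(316631.290 + 603573.610) = 959.3 m
K: √((-287.8)² + (-240.4)²) = √(82828.840 + 57792.160) = 375.0 m
L: √((-79.3)² + (-566.3)²) = √(6288.490 + 320695.690) = 571.8 m
Sorted: G (201.6 m) < H (261.9 m) < F (288.6 m) < K (375.0 m) < …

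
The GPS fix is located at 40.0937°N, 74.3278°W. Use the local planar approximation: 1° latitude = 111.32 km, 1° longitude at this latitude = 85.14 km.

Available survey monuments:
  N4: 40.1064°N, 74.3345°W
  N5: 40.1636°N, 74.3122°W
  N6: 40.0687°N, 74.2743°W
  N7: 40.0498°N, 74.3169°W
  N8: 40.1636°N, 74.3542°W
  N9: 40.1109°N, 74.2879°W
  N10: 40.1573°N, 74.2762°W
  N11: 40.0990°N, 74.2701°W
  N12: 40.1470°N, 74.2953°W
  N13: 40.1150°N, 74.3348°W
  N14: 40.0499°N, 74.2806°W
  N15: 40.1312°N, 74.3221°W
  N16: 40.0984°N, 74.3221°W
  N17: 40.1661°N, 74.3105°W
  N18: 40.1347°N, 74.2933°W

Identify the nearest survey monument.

Distances from 40.0937°N, 74.3278°W:
N4: √((0.0127·111.32)² + (-0.0067·85.14)²) = √(1.998729 + 0.325400) = 1.5245 km
N5: √((0.0699·111.32)² + (0.0156·85.14)²) = √(60.548132 + 1.764073) = 7.8938 km
N6: √((-0.0250·111.32)² + (0.0535·85.14)²) = √(7.745089 + 20.747934) = 5.3379 km
N7: √((-0.0439·111.32)² + (0.0109·85.14)²) = √(23.882261 + 0.861232) = 4.9743 km
N8: √((0.0699·111.32)² + (-0.0264·85.14)²) = √(60.548132 + 5.052137) = 8.0994 km
N9: √((0.0172·111.32)² + (0.0399·85.14)²) = √(3.666091 + 11.540193) = 3.8995 km
N10: √((0.0636·111.32)² + (0.0516·85.14)²) = √(50.125720 + 19.300417) = 8.3322 km
N11: √((0.0053·111.32)² + (0.0577·85.14)²) = √(0.348095 + 24.133423) = 4.9479 km
N12: √((0.0533·111.32)² + (0.0325·85.14)²) = √(35.204713 + 7.656566) = 6.5469 km
N13: √((0.0213·111.32)² + (-0.0070·85.14)²) = √(5.622191 + 0.355192) = 2.4449 km
N14: √((-0.0438·111.32)² + (0.0472·85.14)²) = √(23.773582 + 16.149210) = 6.3184 km
N15: √((0.0375·111.32)² + (0.0057·85.14)²) = √(17.426450 + 0.235514) = 4.2026 km
N16: √((0.0047·111.32)² + (0.0057·85.14)²) = √(0.273742 + 0.235514) = 0.7136 km
N17: √((0.0724·111.32)² + (0.0173·85.14)²) = √(64.956636 + 2.169499) = 8.1931 km
N18: √((0.0410·111.32)² + (0.0345·85.14)²) = √(20.831191 + 8.627908) = 5.4276 km
Minimum: N16 at 0.7136 km.

N16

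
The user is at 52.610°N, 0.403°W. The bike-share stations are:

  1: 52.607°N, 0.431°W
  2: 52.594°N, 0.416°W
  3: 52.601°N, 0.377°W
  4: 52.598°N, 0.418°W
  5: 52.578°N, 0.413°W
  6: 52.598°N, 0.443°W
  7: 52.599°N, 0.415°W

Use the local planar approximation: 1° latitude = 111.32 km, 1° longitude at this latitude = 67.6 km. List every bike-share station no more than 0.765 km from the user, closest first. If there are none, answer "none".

none

Distances from 52.610°N, 0.403°W:
1: √((-0.003·111.32)² + (-0.028·67.6)²) = √(0.11153 + 3.58269) = 1.922 km
2: √((-0.016·111.32)² + (-0.013·67.6)²) = √(3.17239 + 0.77229) = 1.986 km
3: √((-0.009·111.32)² + (0.026·67.6)²) = √(1.00376 + 3.08916) = 2.023 km
4: √((-0.012·111.32)² + (-0.015·67.6)²) = √(1.78447 + 1.02820) = 1.677 km
5: √((-0.032·111.32)² + (-0.010·67.6)²) = √(12.68955 + 0.45698) = 3.626 km
6: √((-0.012·111.32)² + (-0.040·67.6)²) = √(1.78447 + 7.31162) = 3.016 km
7: √((-0.011·111.32)² + (-0.012·67.6)²) = √(1.49945 + 0.65805) = 1.469 km
Threshold 0.765 km: none within range.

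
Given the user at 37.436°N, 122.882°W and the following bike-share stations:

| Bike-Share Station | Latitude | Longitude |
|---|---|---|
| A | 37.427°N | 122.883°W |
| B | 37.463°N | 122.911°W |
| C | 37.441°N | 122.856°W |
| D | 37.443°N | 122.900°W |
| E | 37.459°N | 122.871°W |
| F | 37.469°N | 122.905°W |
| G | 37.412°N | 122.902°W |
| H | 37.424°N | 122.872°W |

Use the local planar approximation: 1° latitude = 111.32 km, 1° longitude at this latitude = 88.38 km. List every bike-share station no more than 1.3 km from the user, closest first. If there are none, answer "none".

Distances from 37.436°N, 122.882°W:
A: √((-0.009·111.32)² + (-0.001·88.38)²) = √(1.00376 + 0.00781) = 1.006 km
B: √((0.027·111.32)² + (-0.029·88.38)²) = √(9.03387 + 6.56907) = 3.950 km
C: √((0.005·111.32)² + (0.026·88.38)²) = √(0.30980 + 5.28025) = 2.364 km
D: √((0.007·111.32)² + (-0.018·88.38)²) = √(0.60721 + 2.53077) = 1.771 km
E: √((0.023·111.32)² + (0.011·88.38)²) = √(6.55544 + 0.94513) = 2.739 km
F: √((0.033·111.32)² + (-0.023·88.38)²) = √(13.49504 + 4.13203) = 4.198 km
G: √((-0.024·111.32)² + (-0.020·88.38)²) = √(7.13787 + 3.12441) = 3.203 km
H: √((-0.012·111.32)² + (0.010·88.38)²) = √(1.78447 + 0.78110) = 1.602 km
Threshold 1.3 km: A (1.006 km) is within range.

A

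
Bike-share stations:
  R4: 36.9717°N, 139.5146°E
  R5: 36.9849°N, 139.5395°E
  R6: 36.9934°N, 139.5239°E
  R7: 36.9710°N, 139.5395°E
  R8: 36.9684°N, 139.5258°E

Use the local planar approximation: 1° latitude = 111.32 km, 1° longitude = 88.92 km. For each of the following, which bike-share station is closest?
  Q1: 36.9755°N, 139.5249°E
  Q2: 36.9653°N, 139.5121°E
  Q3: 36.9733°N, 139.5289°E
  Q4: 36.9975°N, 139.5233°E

Q1→R8; Q2→R4; Q3→R8; Q4→R6

Q1 at 36.9755°N, 139.5249°E:
  R4: √((-0.0038·111.32)² + (-0.0103·88.92)²) = √(0.178943 + 0.838829) = 1.0088 km
  R5: √((0.0094·111.32)² + (0.0146·88.92)²) = √(1.094970 + 1.685406) = 1.6674 km
  R6: √((0.0179·111.32)² + (-0.0010·88.92)²) = √(3.970566 + 0.007907) = 1.9946 km
  R7: √((-0.0045·111.32)² + (0.0146·88.92)²) = √(0.250941 + 1.685406) = 1.3915 km
  R8: √((-0.0071·111.32)² + (0.0009·88.92)²) = √(0.624688 + 0.006404) = 0.7944 km
  → nearest: R8 (0.7944 km)
Q2 at 36.9653°N, 139.5121°E:
  R4: √((0.0064·111.32)² + (0.0025·88.92)²) = √(0.507582 + 0.049417) = 0.7463 km
  R5: √((0.0196·111.32)² + (0.0274·88.92)²) = √(4.760565 + 5.936084) = 3.2706 km
  R6: √((0.0281·111.32)² + (0.0118·88.92)²) = √(9.784960 + 1.100938) = 3.2994 km
  R7: √((0.0057·111.32)² + (0.0274·88.92)²) = √(0.402621 + 5.936084) = 2.5177 km
  R8: √((0.0031·111.32)² + (0.0137·88.92)²) = √(0.119088 + 1.484021) = 1.2661 km
  → nearest: R4 (0.7463 km)
Q3 at 36.9733°N, 139.5289°E:
  R4: √((-0.0016·111.32)² + (-0.0143·88.92)²) = √(0.031724 + 1.616855) = 1.2840 km
  R5: √((0.0116·111.32)² + (0.0106·88.92)²) = √(1.667487 + 0.888404) = 1.5987 km
  R6: √((0.0201·111.32)² + (-0.0050·88.92)²) = √(5.006549 + 0.197669) = 2.2813 km
  R7: √((-0.0023·111.32)² + (0.0106·88.92)²) = √(0.065554 + 0.888404) = 0.9767 km
  R8: √((-0.0049·111.32)² + (-0.0031·88.92)²) = √(0.297535 + 0.075984) = 0.6112 km
  → nearest: R8 (0.6112 km)
Q4 at 36.9975°N, 139.5233°E:
  R4: √((-0.0258·111.32)² + (-0.0087·88.92)²) = √(8.248706 + 0.598463) = 2.9744 km
  R5: √((-0.0126·111.32)² + (0.0162·88.92)²) = √(1.967377 + 2.075052) = 2.0106 km
  R6: √((-0.0041·111.32)² + (0.0006·88.92)²) = √(0.208312 + 0.002846) = 0.4595 km
  R7: √((-0.0265·111.32)² + (0.0162·88.92)²) = √(8.702382 + 2.075052) = 3.2829 km
  R8: √((-0.0291·111.32)² + (0.0025·88.92)²) = √(10.493790 + 0.049417) = 3.2470 km
  → nearest: R6 (0.4595 km)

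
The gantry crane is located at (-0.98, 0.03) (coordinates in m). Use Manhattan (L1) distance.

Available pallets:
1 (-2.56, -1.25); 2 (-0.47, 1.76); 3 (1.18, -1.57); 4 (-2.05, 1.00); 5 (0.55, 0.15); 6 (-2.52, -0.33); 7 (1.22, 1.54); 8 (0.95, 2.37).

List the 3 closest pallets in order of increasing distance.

Distances from (-0.98, 0.03):
1: |-1.58| + |-1.28| = 1.58 + 1.28 = 2.86 m
2: |0.51| + |1.73| = 0.51 + 1.73 = 2.24 m
3: |2.16| + |-1.60| = 2.16 + 1.60 = 3.76 m
4: |-1.07| + |0.97| = 1.07 + 0.97 = 2.04 m
5: |1.53| + |0.12| = 1.53 + 0.12 = 1.65 m
6: |-1.54| + |-0.36| = 1.54 + 0.36 = 1.90 m
7: |2.20| + |1.51| = 2.20 + 1.51 = 3.71 m
8: |1.93| + |2.34| = 1.93 + 2.34 = 4.27 m
Sorted: 5 (1.65 m) < 6 (1.90 m) < 4 (2.04 m) < 2 (2.24 m) < 1 (2.86 m) < …

5, 6, 4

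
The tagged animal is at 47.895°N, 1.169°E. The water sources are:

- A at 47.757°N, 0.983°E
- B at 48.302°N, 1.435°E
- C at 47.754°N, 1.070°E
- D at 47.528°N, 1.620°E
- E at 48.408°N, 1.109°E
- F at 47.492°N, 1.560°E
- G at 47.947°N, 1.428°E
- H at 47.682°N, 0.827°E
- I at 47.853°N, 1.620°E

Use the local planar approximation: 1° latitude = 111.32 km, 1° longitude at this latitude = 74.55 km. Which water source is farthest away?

Distances from 47.895°N, 1.169°E:
A: √((-0.138·111.32)² + (-0.186·74.55)²) = √(235.99596 + 192.27428) = 20.695 km
B: √((0.407·111.32)² + (0.266·74.55)²) = √(2052.74600 + 393.24080) = 49.457 km
C: √((-0.141·111.32)² + (-0.099·74.55)²) = √(246.36818 + 54.47104) = 17.345 km
D: √((-0.367·111.32)² + (0.451·74.55)²) = √(1669.08527 + 1130.44225) = 52.911 km
E: √((0.513·111.32)² + (-0.060·74.55)²) = √(3261.22772 + 20.00773) = 57.282 km
F: √((-0.403·111.32)² + (0.391·74.55)²) = √(2012.59546 + 849.66712) = 53.500 km
G: √((0.052·111.32)² + (0.259·74.55)²) = √(33.50835 + 372.81624) = 20.157 km
H: √((-0.213·111.32)² + (-0.342·74.55)²) = √(562.21911 + 650.05112) = 34.818 km
I: √((-0.042·111.32)² + (0.451·74.55)²) = √(21.85974 + 1130.44225) = 33.946 km
Maximum: E at 57.282 km.

E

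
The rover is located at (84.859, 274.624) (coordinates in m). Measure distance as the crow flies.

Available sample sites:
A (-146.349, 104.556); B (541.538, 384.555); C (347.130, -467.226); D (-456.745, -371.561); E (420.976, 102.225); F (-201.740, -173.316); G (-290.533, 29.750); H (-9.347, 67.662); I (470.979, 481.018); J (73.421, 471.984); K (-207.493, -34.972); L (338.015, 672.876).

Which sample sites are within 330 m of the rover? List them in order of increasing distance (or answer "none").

J, H, A

Distances from (84.859, 274.624):
A: 287.020 m
B: 469.724 m
C: 786.847 m
D: 843.143 m
E: 377.751 m
F: 531.779 m
G: 448.199 m
H: 227.394 m
I: 437.821 m
J: 197.691 m
K: 425.816 m
L: 471.903 m
Threshold 330 m: J (197.691 m), H (227.394 m), A (287.020 m) are within range.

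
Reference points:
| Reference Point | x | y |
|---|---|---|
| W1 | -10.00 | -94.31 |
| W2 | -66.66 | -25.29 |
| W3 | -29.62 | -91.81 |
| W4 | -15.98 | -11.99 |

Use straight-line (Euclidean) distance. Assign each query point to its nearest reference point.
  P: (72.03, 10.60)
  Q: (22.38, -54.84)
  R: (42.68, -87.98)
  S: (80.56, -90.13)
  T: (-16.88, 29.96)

P→W4; Q→W1; R→W1; S→W1; T→W4

P at (72.03, 10.60):
  W1: √((-82.03)² + (-104.91)²) = √(6728.9209 + 11006.1081) = 133.17
  W2: √((-138.69)² + (-35.89)²) = √(19234.9161 + 1288.0921) = 143.26
  W3: √((-101.65)² + (-102.41)²) = √(10332.7225 + 10487.8081) = 144.29
  W4: √((-88.01)² + (-22.59)²) = √(7745.7601 + 510.3081) = 90.86
  → nearest: W4 (90.86)
Q at (22.38, -54.84):
  W1: √((-32.38)² + (-39.47)²) = √(1048.4644 + 1557.8809) = 51.05
  W2: √((-89.04)² + (29.55)²) = √(7928.1216 + 873.2025) = 93.82
  W3: √((-52.00)² + (-36.97)²) = √(2704.0000 + 1366.7809) = 63.80
  W4: √((-38.36)² + (42.85)²) = √(1471.4896 + 1836.1225) = 57.51
  → nearest: W1 (51.05)
R at (42.68, -87.98):
  W1: √((-52.68)² + (-6.33)²) = √(2775.1824 + 40.0689) = 53.06
  W2: √((-109.34)² + (62.69)²) = √(11955.2356 + 3930.0361) = 126.04
  W3: √((-72.30)² + (-3.83)²) = √(5227.2900 + 14.6689) = 72.40
  W4: √((-58.66)² + (75.99)²) = √(3440.9956 + 5774.4801) = 96.00
  → nearest: W1 (53.06)
S at (80.56, -90.13):
  W1: √((-90.56)² + (-4.18)²) = √(8201.1136 + 17.4724) = 90.66
  W2: √((-147.22)² + (64.84)²) = √(21673.7284 + 4204.2256) = 160.87
  W3: √((-110.18)² + (-1.68)²) = √(12139.6324 + 2.8224) = 110.19
  W4: √((-96.54)² + (78.14)²) = √(9319.9716 + 6105.8596) = 124.20
  → nearest: W1 (90.66)
T at (-16.88, 29.96):
  W1: √((6.88)² + (-124.27)²) = √(47.3344 + 15443.0329) = 124.46
  W2: √((-49.78)² + (-55.25)²) = √(2478.0484 + 3052.5625) = 74.37
  W3: √((-12.74)² + (-121.77)²) = √(162.3076 + 14827.9329) = 122.43
  W4: √((0.90)² + (-41.95)²) = √(0.8100 + 1759.8025) = 41.96
  → nearest: W4 (41.96)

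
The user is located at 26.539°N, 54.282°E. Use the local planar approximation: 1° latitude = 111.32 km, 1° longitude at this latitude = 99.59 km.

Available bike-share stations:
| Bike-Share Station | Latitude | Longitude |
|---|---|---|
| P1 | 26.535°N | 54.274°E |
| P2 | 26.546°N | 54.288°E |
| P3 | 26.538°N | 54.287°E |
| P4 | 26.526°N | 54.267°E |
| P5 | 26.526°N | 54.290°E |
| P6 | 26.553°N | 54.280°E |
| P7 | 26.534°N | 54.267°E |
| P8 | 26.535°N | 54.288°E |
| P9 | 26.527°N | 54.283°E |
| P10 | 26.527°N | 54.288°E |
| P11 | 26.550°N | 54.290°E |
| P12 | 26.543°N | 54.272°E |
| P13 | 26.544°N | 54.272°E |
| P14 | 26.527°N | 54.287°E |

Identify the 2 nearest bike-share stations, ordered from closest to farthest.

P3, P8

Distances from 26.539°N, 54.282°E:
P1: 0.913 km
P2: 0.982 km
P3: 0.510 km
P4: 2.080 km
P5: 1.652 km
P6: 1.571 km
P7: 1.594 km
P8: 0.745 km
P9: 1.340 km
P10: 1.463 km
P11: 1.461 km
P12: 1.091 km
P13: 1.141 km
P14: 1.426 km
Sorted: P3 (0.510 km) < P8 (0.745 km) < P1 (0.913 km) < P2 (0.982 km) < …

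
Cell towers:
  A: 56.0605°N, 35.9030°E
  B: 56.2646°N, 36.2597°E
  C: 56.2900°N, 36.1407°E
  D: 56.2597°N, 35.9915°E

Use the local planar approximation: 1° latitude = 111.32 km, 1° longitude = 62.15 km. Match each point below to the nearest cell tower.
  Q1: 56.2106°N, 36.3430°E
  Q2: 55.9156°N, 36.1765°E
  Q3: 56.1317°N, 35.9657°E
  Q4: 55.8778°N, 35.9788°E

Q1 at 56.2106°N, 36.3430°E:
  A: √((-0.1501·111.32)² + (-0.4400·62.15)²) = √(279.195092 + 747.803716) = 32.0468 km
  B: √((0.0540·111.32)² + (-0.0833·62.15)²) = √(36.135487 + 26.802313) = 7.9333 km
  C: √((0.0794·111.32)² + (-0.2023·62.15)²) = √(78.124527 + 158.078946) = 15.3689 km
  D: √((0.0491·111.32)² + (-0.3515·62.15)²) = √(29.875101 + 477.235701) = 22.5191 km
  → nearest: B (7.9333 km)
Q2 at 55.9156°N, 36.1765°E:
  A: √((0.1449·111.32)² + (-0.2735·62.15)²) = √(260.185546 + 288.932854) = 23.4333 km
  B: √((0.3490·111.32)² + (0.0832·62.15)²) = √(1509.375336 + 26.738000) = 39.1933 km
  C: √((0.3744·111.32)² + (-0.0358·62.15)²) = √(1737.073022 + 4.950492) = 41.7376 km
  D: √((0.3441·111.32)² + (-0.1850·62.15)²) = √(1467.289266 + 132.198255) = 39.9936 km
  → nearest: A (23.4333 km)
Q3 at 56.1317°N, 35.9657°E:
  A: √((-0.0712·111.32)² + (-0.0627·62.15)²) = √(62.821222 + 15.185089) = 8.8321 km
  B: √((0.1329·111.32)² + (0.2940·62.15)²) = √(218.875100 + 333.869638) = 23.5105 km
  C: √((0.1583·111.32)² + (0.1750·62.15)²) = √(310.533333 + 118.292814) = 20.7081 km
  D: √((0.1280·111.32)² + (0.0258·62.15)²) = √(203.032861 + 2.571116) = 14.3389 km
  → nearest: A (8.8321 km)
Q4 at 55.8778°N, 35.9788°E:
  A: √((0.1827·111.32)² + (-0.0758·62.15)²) = √(413.640915 + 22.193238) = 20.8766 km
  B: √((0.3868·111.32)² + (0.2809·62.15)²) = √(1854.040967 + 304.779494) = 46.4631 km
  C: √((0.4122·111.32)² + (0.1619·62.15)²) = √(2105.534540 + 101.245555) = 46.9764 km
  D: √((0.3819·111.32)² + (0.0127·62.15)²) = √(1807.364352 + 0.623002) = 42.5204 km
  → nearest: A (20.8766 km)

Q1→B; Q2→A; Q3→A; Q4→A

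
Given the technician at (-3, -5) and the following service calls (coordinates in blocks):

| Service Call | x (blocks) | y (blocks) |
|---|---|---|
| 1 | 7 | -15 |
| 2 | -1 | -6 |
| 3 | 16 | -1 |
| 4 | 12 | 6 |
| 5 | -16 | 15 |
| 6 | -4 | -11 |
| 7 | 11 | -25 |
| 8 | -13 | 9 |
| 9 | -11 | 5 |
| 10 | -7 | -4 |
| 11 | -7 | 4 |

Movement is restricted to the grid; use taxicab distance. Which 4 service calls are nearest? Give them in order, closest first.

2, 10, 6, 11

Distances from (-3, -5):
1: 20 blocks
2: 3 blocks
3: 23 blocks
4: 26 blocks
5: 33 blocks
6: 7 blocks
7: 34 blocks
8: 24 blocks
9: 18 blocks
10: 5 blocks
11: 13 blocks
Sorted: 2 (3 blocks) < 10 (5 blocks) < 6 (7 blocks) < 11 (13 blocks) < 9 (18 blocks) < 1 (20 blocks) < …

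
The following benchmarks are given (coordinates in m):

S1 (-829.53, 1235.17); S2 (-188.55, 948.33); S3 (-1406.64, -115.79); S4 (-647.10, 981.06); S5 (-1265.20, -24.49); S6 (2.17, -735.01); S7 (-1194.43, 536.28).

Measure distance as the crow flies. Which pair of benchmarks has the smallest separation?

S3 and S5

Pairwise distances:
S1–S2: 702.23 m
S1–S3: 1469.06 m
S1–S4: 312.81 m
S1–S5: 1332.87 m
S1–S6: 2138.54 m
S1–S7: 788.42 m
S2–S3: 1617.43 m
S2–S4: 459.72 m
S2–S5: 1451.05 m
S2–S6: 1694.11 m
S2–S7: 1087.00 m
S3–S4: 1334.16 m
S3–S5: 168.35 m
S3–S6: 1538.89 m
S3–S7: 685.73 m
S4–S5: 1180.33 m
S4–S6: 1834.79 m
S4–S7: 705.27 m
S5–S6: 1452.95 m
S5–S7: 565.22 m
S6–S7: 1745.86 m
Closest pair: S3–S5 at 168.35 m.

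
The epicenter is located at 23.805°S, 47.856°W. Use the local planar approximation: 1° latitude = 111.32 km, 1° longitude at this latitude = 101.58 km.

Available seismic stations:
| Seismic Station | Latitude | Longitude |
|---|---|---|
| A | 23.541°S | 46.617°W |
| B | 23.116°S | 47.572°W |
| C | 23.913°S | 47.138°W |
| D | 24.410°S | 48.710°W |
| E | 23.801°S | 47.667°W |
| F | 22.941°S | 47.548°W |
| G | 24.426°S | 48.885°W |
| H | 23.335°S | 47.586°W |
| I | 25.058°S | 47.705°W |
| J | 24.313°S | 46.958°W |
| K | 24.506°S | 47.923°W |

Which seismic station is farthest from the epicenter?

Distances from 23.805°S, 47.856°W:
A: 129.243 km
B: 81.945 km
C: 73.919 km
D: 109.824 km
E: 19.204 km
F: 101.141 km
G: 125.318 km
H: 59.073 km
I: 140.325 km
J: 107.326 km
K: 78.332 km
Maximum: I at 140.325 km.

I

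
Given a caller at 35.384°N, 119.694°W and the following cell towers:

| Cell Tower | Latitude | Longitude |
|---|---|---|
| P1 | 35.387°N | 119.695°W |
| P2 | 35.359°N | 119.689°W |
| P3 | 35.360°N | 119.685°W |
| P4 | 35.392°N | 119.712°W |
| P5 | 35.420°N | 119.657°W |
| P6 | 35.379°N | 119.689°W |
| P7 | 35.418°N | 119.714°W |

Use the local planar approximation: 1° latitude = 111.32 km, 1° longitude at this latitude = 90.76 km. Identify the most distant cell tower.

Distances from 35.384°N, 119.694°W:
P1: √((0.003·111.32)² + (-0.001·90.76)²) = √(0.11153 + 0.00824) = 0.346 km
P2: √((-0.025·111.32)² + (0.005·90.76)²) = √(7.74509 + 0.20593) = 2.820 km
P3: √((-0.024·111.32)² + (0.009·90.76)²) = √(7.13787 + 0.66723) = 2.794 km
P4: √((0.008·111.32)² + (-0.018·90.76)²) = √(0.79310 + 2.66891) = 1.861 km
P5: √((0.036·111.32)² + (0.037·90.76)²) = √(16.06022 + 11.27697) = 5.228 km
P6: √((-0.005·111.32)² + (0.005·90.76)²) = √(0.30980 + 0.20593) = 0.718 km
P7: √((0.034·111.32)² + (-0.020·90.76)²) = √(14.32532 + 3.29495) = 4.198 km
Maximum: P5 at 5.228 km.

P5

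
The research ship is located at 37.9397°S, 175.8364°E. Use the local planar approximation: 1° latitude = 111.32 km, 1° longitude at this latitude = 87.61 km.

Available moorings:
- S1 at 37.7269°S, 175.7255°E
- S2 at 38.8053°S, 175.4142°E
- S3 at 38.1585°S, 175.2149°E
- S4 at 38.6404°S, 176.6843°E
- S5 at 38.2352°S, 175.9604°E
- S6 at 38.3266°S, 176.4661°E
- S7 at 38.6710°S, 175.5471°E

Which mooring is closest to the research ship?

Distances from 37.9397°S, 175.8364°E:
S1: √((0.2128·111.32)² + (-0.1109·87.61)²) = √(561.163794 + 94.399665) = 25.6040 km
S2: √((-0.8656·111.32)² + (-0.4222·87.61)²) = √(9284.978252 + 1368.181830) = 103.2141 km
S3: √((-0.2188·111.32)² + (-0.6215·87.61)²) = √(593.254486 + 2964.760574) = 59.6491 km
S4: √((-0.7007·111.32)² + (0.8479·87.61)²) = √(6084.300148 + 5518.189763) = 107.7149 km
S5: √((-0.2955·111.32)² + (0.1240·87.61)²) = √(1082.084972 + 118.018674) = 34.6425 km
S6: √((-0.3869·111.32)² + (0.6297·87.61)²) = √(1854.999747 + 3043.510100) = 69.9894 km
S7: √((-0.7313·111.32)² + (-0.2893·87.61)²) = √(6627.313914 + 642.398071) = 85.2626 km
Minimum: S1 at 25.6040 km.

S1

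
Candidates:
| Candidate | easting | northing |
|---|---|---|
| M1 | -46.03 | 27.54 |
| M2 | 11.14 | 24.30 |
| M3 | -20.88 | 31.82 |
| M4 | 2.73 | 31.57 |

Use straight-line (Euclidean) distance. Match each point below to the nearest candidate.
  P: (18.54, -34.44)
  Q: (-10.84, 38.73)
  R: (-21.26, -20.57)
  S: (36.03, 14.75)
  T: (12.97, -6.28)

P→M2; Q→M3; R→M3; S→M2; T→M2

P at (18.54, -34.44):
  M1: √((-64.57)² + (61.98)²) = √(4169.2849 + 3841.5204) = 89.50
  M2: √((-7.40)² + (58.74)²) = √(54.7600 + 3450.3876) = 59.20
  M3: √((-39.42)² + (66.26)²) = √(1553.9364 + 4390.3876) = 77.10
  M4: √((-15.81)² + (66.01)²) = √(249.9561 + 4357.3201) = 67.88
  → nearest: M2 (59.20)
Q at (-10.84, 38.73):
  M1: √((-35.19)² + (-11.19)²) = √(1238.3361 + 125.2161) = 36.93
  M2: √((21.98)² + (-14.43)²) = √(483.1204 + 208.2249) = 26.29
  M3: √((-10.04)² + (-6.91)²) = √(100.8016 + 47.7481) = 12.19
  M4: √((13.57)² + (-7.16)²) = √(184.1449 + 51.2656) = 15.34
  → nearest: M3 (12.19)
R at (-21.26, -20.57):
  M1: √((-24.77)² + (48.11)²) = √(613.5529 + 2314.5721) = 54.11
  M2: √((32.40)² + (44.87)²) = √(1049.7600 + 2013.3169) = 55.35
  M3: √((0.38)² + (52.39)²) = √(0.1444 + 2744.7121) = 52.39
  M4: √((23.99)² + (52.14)²) = √(575.5201 + 2718.5796) = 57.39
  → nearest: M3 (52.39)
S at (36.03, 14.75):
  M1: √((-82.06)² + (12.79)²) = √(6733.8436 + 163.5841) = 83.05
  M2: √((-24.89)² + (9.55)²) = √(619.5121 + 91.2025) = 26.66
  M3: √((-56.91)² + (17.07)²) = √(3238.7481 + 291.3849) = 59.41
  M4: √((-33.30)² + (16.82)²) = √(1108.8900 + 282.9124) = 37.31
  → nearest: M2 (26.66)
T at (12.97, -6.28):
  M1: √((-59.00)² + (33.82)²) = √(3481.0000 + 1143.7924) = 68.01
  M2: √((-1.83)² + (30.58)²) = √(3.3489 + 935.1364) = 30.63
  M3: √((-33.85)² + (38.10)²) = √(1145.8225 + 1451.6100) = 50.97
  M4: √((-10.24)² + (37.85)²) = √(104.8576 + 1432.6225) = 39.21
  → nearest: M2 (30.63)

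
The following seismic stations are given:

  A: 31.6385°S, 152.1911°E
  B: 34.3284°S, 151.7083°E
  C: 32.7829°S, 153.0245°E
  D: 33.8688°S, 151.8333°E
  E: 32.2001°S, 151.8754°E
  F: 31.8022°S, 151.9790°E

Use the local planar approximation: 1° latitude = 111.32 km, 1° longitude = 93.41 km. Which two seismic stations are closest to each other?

A and F

Pairwise distances:
A–B: 302.8167 km
A–C: 149.2973 km
A–D: 250.5165 km
A–E: 69.1234 km
A–F: 26.9185 km
B–C: 211.4599 km
B–D: 52.4781 km
B–E: 237.4360 km
B–F: 282.3511 km
C–D: 164.2972 km
C–E: 125.4208 km
C–F: 146.4784 km
D–E: 185.8013 km
D–F: 230.4561 km
E–F: 45.3390 km
Closest pair: A–F at 26.9185 km.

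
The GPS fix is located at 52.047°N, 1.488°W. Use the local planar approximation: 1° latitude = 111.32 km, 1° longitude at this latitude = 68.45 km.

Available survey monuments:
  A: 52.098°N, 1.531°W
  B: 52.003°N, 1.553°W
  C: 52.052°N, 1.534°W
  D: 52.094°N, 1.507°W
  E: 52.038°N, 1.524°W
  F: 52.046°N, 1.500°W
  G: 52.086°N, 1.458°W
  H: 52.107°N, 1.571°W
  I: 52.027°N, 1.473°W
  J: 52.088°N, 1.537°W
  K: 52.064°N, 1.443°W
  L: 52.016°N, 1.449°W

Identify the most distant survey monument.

Distances from 52.047°N, 1.488°W:
A: 6.395 km
B: 6.617 km
C: 3.198 km
D: 5.391 km
E: 2.660 km
F: 0.829 km
G: 4.803 km
H: 8.769 km
I: 2.452 km
J: 5.664 km
K: 3.615 km
L: 4.363 km
Maximum: H at 8.769 km.

H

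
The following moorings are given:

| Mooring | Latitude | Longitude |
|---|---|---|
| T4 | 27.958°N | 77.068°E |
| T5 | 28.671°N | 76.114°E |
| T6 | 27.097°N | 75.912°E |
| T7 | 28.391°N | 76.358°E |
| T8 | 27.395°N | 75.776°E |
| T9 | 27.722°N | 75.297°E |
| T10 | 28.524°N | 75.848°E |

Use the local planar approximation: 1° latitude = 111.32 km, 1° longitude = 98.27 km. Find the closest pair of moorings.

T5 and T10

Pairwise distances:
T4–T5: √((0.713·111.32)² + (-0.954·98.27)²) = √(6299.78104 + 8788.98375) = 122.836 km
T4–T6: √((-0.861·111.32)² + (-1.156·98.27)²) = √(9186.55540 + 12904.98726) = 148.632 km
T4–T7: √((0.433·111.32)² + (-0.710·98.27)²) = √(2323.39039 + 4868.09012) = 84.803 km
T4–T8: √((-0.563·111.32)² + (-1.292·98.27)²) = √(3927.92498 + 16120.07060) = 141.591 km
T4–T9: √((-0.236·111.32)² + (-1.771·98.27)²) = √(690.19276 + 30288.58847) = 176.008 km
T4–T10: √((0.566·111.32)² + (-1.220·98.27)²) = √(3969.89717 + 14373.46823) = 135.438 km
T5–T6: √((-1.574·111.32)² + (-0.202·98.27)²) = √(30701.23538 + 394.04394) = 176.339 km
T5–T7: √((-0.280·111.32)² + (0.244·98.27)²) = √(971.54396 + 574.93873) = 39.325 km
T5–T8: √((-1.276·111.32)² + (-0.338·98.27)²) = √(20176.58884 + 1103.25350) = 145.876 km
T5–T9: √((-0.949·111.32)² + (-0.817·98.27)²) = √(11160.37584 + 6445.93653) = 132.689 km
T5–T10: √((-0.147·111.32)² + (-0.266·98.27)²) = √(267.78181 + 683.29019) = 30.839 km
T6–T7: √((1.294·111.32)² + (0.446·98.27)²) = √(20749.84935 + 1920.93040) = 150.568 km
T6–T8: √((0.298·111.32)² + (-0.136·98.27)²) = √(1100.47181 + 178.61574) = 35.764 km
T6–T9: √((0.625·111.32)² + (-0.615·98.27)²) = √(4840.68062 + 3652.51614) = 92.159 km
T6–T10: √((1.427·111.32)² + (-0.064·98.27)²) = √(25234.47894 + 39.55504) = 158.978 km
T7–T8: √((-0.996·111.32)² + (-0.582·98.27)²) = √(12293.20354 + 3271.05526) = 124.757 km
T7–T9: √((-0.669·111.32)² + (-1.061·98.27)²) = √(5546.23964 + 10871.07970) = 128.130 km
T7–T10: √((0.133·111.32)² + (-0.510·98.27)²) = √(219.20461 + 2511.78385) = 52.259 km
T8–T9: √((0.327·111.32)² + (-0.479·98.27)²) = √(1325.07939 + 2215.71011) = 59.505 km
T8–T10: √((1.129·111.32)² + (0.072·98.27)²) = √(15795.53278 + 50.06185) = 125.879 km
T9–T10: √((0.802·111.32)² + (0.551·98.27)²) = √(7970.67556 + 2931.87270) = 104.415 km
Closest pair: T5–T10 at 30.839 km.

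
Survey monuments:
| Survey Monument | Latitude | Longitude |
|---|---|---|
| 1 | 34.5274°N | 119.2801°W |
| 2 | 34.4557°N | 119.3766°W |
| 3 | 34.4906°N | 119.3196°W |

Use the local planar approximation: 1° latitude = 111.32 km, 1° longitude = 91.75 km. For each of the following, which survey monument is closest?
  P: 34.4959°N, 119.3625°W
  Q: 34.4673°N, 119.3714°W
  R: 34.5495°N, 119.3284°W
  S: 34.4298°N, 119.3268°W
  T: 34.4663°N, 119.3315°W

P at 34.4959°N, 119.3625°W:
  1: √((0.0315·111.32)² + (0.0824·91.75)²) = √(12.296103 + 57.156624) = 8.3338 km
  2: √((-0.0402·111.32)² + (-0.0141·91.75)²) = √(20.026198 + 1.673595) = 4.6583 km
  3: √((-0.0053·111.32)² + (0.0429·91.75)²) = √(0.348095 + 15.492686) = 3.9800 km
  → nearest: 3 (3.9800 km)
Q at 34.4673°N, 119.3714°W:
  1: √((0.0601·111.32)² + (0.0913·91.75)²) = √(44.760542 + 70.170359) = 10.7206 km
  2: √((-0.0116·111.32)² + (-0.0052·91.75)²) = √(1.667487 + 0.227624) = 1.3766 km
  3: √((0.0233·111.32)² + (0.0518·91.75)²) = √(6.727570 + 22.587682) = 5.4144 km
  → nearest: 2 (1.3766 km)
R at 34.5495°N, 119.3284°W:
  1: √((-0.0221·111.32)² + (0.0483·91.75)²) = √(6.052446 + 19.638414) = 5.0686 km
  2: √((-0.0938·111.32)² + (-0.0482·91.75)²) = √(109.031521 + 19.557180) = 11.3397 km
  3: √((-0.0589·111.32)² + (0.0088·91.75)²) = √(42.990944 + 0.651895) = 6.6063 km
  → nearest: 1 (5.0686 km)
S at 34.4298°N, 119.3268°W:
  1: √((0.0976·111.32)² + (0.0467·91.75)²) = √(118.044574 + 18.358868) = 11.6792 km
  2: √((0.0259·111.32)² + (-0.0498·91.75)²) = √(8.312773 + 20.877132) = 5.4028 km
  3: √((0.0608·111.32)² + (0.0072·91.75)²) = √(45.809289 + 0.436392) = 6.8004 km
  → nearest: 2 (5.4028 km)
T at 34.4663°N, 119.3315°W:
  1: √((0.0611·111.32)² + (0.0514·91.75)²) = √(46.262470 + 22.240184) = 8.2766 km
  2: √((-0.0106·111.32)² + (-0.0451·91.75)²) = √(1.392381 + 17.122423) = 4.3029 km
  3: √((0.0243·111.32)² + (0.0119·91.75)²) = √(7.317436 + 1.192082) = 2.9171 km
  → nearest: 3 (2.9171 km)

P→3; Q→2; R→1; S→2; T→3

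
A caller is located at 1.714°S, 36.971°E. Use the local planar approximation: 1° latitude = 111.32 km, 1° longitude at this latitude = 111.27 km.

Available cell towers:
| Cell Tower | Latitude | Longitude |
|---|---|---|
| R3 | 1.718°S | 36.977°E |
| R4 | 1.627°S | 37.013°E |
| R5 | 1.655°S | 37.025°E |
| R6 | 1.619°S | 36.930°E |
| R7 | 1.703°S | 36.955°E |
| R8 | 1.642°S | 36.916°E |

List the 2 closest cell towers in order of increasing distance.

Distances from 1.714°S, 36.971°E:
R3: 0.802 km
R4: 10.753 km
R5: 8.902 km
R6: 11.517 km
R7: 2.161 km
R8: 10.084 km
Sorted: R3 (0.802 km) < R7 (2.161 km) < R5 (8.902 km) < R8 (10.084 km) < …

R3, R7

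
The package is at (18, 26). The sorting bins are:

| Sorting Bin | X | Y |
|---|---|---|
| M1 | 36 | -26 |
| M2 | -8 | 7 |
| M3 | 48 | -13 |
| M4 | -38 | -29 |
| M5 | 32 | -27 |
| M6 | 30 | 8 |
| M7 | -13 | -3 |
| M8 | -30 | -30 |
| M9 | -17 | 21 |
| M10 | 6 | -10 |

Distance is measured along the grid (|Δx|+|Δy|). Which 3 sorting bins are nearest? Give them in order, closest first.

Distances from (18, 26):
M1: |18| + |-52| = 18 + 52 = 70
M2: |-26| + |-19| = 26 + 19 = 45
M3: |30| + |-39| = 30 + 39 = 69
M4: |-56| + |-55| = 56 + 55 = 111
M5: |14| + |-53| = 14 + 53 = 67
M6: |12| + |-18| = 12 + 18 = 30
M7: |-31| + |-29| = 31 + 29 = 60
M8: |-48| + |-56| = 48 + 56 = 104
M9: |-35| + |-5| = 35 + 5 = 40
M10: |-12| + |-36| = 12 + 36 = 48
Sorted: M6 (30) < M9 (40) < M2 (45) < M10 (48) < M7 (60) < …

M6, M9, M2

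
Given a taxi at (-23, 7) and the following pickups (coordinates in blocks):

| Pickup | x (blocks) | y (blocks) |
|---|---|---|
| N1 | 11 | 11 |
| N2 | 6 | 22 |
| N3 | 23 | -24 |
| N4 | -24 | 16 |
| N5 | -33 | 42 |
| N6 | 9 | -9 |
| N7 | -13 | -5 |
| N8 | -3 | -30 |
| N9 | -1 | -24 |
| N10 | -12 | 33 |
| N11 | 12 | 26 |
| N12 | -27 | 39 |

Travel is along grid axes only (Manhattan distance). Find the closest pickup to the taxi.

N4

Distances from (-23, 7):
N1: 38 blocks
N2: 44 blocks
N3: 77 blocks
N4: 10 blocks
N5: 45 blocks
N6: 48 blocks
N7: 22 blocks
N8: 57 blocks
N9: 53 blocks
N10: 37 blocks
N11: 54 blocks
N12: 36 blocks
Minimum: N4 at 10 blocks.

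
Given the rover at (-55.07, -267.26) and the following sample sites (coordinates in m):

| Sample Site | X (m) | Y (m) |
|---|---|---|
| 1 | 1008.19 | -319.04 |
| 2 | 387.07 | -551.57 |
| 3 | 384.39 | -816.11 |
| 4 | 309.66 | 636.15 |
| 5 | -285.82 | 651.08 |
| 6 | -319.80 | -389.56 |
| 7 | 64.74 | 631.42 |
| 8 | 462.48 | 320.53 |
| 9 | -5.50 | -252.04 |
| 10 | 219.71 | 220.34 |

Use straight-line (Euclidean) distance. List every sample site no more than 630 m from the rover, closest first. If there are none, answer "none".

9, 6, 2, 10

Distances from (-55.07, -267.26):
1: √((1063.26)² + (-51.78)²) = √(1130521.8276 + 2681.1684) = 1064.52 m
2: √((442.14)² + (-284.31)²) = √(195487.7796 + 80832.1761) = 525.66 m
3: √((439.46)² + (-548.85)²) = √(193125.0916 + 301236.3225) = 703.11 m
4: √((364.73)² + (903.41)²) = √(133027.9729 + 816149.6281) = 974.26 m
5: √((-230.75)² + (918.34)²) = √(53245.5625 + 843348.3556) = 946.89 m
6: √((-264.73)² + (-122.30)²) = √(70081.9729 + 14957.2900) = 291.61 m
7: √((119.81)² + (898.68)²) = √(14354.4361 + 807625.7424) = 906.63 m
8: √((517.55)² + (587.79)²) = √(267858.0025 + 345497.0841) = 783.17 m
9: √((49.57)² + (15.22)²) = √(2457.1849 + 231.6484) = 51.85 m
10: √((274.78)² + (487.60)²) = √(75504.0484 + 237753.7600) = 559.69 m
Threshold 630 m: 9 (51.85 m), 6 (291.61 m), 2 (525.66 m), 10 (559.69 m) are within range.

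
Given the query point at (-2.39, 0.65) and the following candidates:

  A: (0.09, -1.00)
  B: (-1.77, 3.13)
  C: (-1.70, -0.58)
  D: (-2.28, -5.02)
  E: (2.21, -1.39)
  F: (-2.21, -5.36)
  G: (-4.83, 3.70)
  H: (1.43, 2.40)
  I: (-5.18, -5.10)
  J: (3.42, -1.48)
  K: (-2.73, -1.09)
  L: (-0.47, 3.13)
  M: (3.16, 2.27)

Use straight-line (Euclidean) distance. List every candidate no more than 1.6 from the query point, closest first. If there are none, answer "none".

Distances from (-2.39, 0.65):
A: 2.98
B: 2.56
C: 1.41
D: 5.67
E: 5.03
F: 6.01
G: 3.91
H: 4.20
I: 6.39
J: 6.19
K: 1.77
L: 3.14
M: 5.78
Threshold 1.6: C (1.41) is within range.

C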